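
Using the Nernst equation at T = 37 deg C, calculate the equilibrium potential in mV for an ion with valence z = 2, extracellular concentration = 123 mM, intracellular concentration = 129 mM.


E = (RT/(zF)) * ln(C_out/C_in)
T = 37 + 273.15 = 310.15 K
E = (8.314 * 310.15 / (2 * 96485)) * ln(123/129)
E = -0.6364 mV


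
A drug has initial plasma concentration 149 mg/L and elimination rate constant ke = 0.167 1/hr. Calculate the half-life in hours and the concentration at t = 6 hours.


t_half = ln(2) / ke = 0.693147 / 0.167 = 4.151 hr
C(t) = C0 * exp(-ke*t) = 149 * exp(-0.167*6)
C(6) = 54.7 mg/L


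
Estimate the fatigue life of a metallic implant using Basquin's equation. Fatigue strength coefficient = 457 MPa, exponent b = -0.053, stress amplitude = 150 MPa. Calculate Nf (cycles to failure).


sigma_a = sigma_f' * (2Nf)^b
2Nf = (sigma_a/sigma_f')^(1/b)
2Nf = (150/457)^(1/-0.053)
2Nf = 1.3451554e+09
Nf = 6.7258e+08


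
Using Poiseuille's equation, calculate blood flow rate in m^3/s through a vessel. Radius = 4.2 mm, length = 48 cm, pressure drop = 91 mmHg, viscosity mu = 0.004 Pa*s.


Q = pi*r^4*dP / (8*mu*L)
r = 0.0042 m, L = 0.48 m
dP = 91 mmHg = 12132.302 Pa
Q = 7.7215e-04 m^3/s


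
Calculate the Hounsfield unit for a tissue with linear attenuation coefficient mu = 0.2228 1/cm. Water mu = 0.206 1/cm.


HU = ((mu_tissue - mu_water) / mu_water) * 1000
HU = ((0.2228 - 0.206) / 0.206) * 1000
HU = 81.55


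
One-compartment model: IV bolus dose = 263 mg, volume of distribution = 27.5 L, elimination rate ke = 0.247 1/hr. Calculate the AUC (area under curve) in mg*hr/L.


C0 = Dose/Vd = 263/27.5 = 9.56364 mg/L
AUC = C0/ke = 9.56364/0.247
AUC = 38.72 mg*hr/L


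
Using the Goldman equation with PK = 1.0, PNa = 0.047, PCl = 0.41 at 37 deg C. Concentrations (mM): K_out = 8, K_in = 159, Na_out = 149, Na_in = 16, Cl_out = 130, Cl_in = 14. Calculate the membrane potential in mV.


Vm = (RT/F)*ln((PK*Ko + PNa*Nao + PCl*Cli)/(PK*Ki + PNa*Nai + PCl*Clo))
Numer = 20.743, Denom = 213.052
Vm = -62.25 mV


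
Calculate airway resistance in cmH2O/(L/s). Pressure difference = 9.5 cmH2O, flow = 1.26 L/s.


R = dP / flow
R = 9.5 / 1.26
R = 7.54 cmH2O/(L/s)


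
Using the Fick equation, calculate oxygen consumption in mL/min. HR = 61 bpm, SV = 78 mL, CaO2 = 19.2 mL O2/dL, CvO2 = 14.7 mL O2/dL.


CO = HR*SV = 61*78/1000 = 4.758 L/min
a-v O2 diff = 19.2 - 14.7 = 4.5 mL/dL
VO2 = CO * (CaO2-CvO2) * 10 dL/L
VO2 = 4.758 * 4.5 * 10
VO2 = 214.1 mL/min


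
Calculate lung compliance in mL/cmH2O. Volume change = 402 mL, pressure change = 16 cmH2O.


C = dV / dP
C = 402 / 16
C = 25.12 mL/cmH2O


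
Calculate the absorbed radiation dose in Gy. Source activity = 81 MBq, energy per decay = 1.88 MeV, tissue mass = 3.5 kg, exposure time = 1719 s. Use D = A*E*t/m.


A = 81 MBq = 8.1000e+07 Bq
E = 1.88 MeV = 3.01176e-13 J
D = A*E*t/m = 8.1000e+07*3.01176e-13*1719/3.5
D = 0.01198 Gy


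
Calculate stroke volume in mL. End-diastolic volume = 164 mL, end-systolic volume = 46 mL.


SV = EDV - ESV
SV = 164 - 46
SV = 118 mL


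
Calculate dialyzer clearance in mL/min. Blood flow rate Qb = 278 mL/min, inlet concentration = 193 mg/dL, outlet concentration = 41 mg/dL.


K = Qb * (Cb_in - Cb_out) / Cb_in
K = 278 * (193 - 41) / 193
K = 218.9 mL/min


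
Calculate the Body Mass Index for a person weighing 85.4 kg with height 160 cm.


BMI = weight / height^2
height = 160 cm = 1.6 m
BMI = 85.4 / 1.6^2
BMI = 33.36 kg/m^2


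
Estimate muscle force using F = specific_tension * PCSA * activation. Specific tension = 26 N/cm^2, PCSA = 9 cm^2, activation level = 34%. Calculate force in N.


F = sigma * PCSA * activation
F = 26 * 9 * 0.34
F = 79.56 N


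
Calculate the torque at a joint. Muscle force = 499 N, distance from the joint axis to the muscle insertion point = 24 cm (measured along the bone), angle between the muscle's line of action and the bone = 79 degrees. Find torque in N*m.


Torque = F * d * sin(theta)   (moment arm = d*sin(theta))
d = 24 cm = 0.24 m
Torque = 499 * 0.24 * sin(79)
Torque = 117.6 N*m


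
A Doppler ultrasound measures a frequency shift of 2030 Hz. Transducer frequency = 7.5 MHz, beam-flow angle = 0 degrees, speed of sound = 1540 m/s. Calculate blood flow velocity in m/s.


v = fd * c / (2 * f0 * cos(theta))
v = 2030 * 1540 / (2 * 7.5000e+06 * cos(0))
v = 0.2084 m/s


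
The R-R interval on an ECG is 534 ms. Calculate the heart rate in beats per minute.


HR = 60 / RR_interval(s)
RR = 534 ms = 0.534 s
HR = 60 / 0.534 = 112.4 bpm


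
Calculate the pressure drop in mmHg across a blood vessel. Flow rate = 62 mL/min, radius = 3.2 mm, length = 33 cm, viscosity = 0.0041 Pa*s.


dP = 8*mu*L*Q / (pi*r^4)
Q = 62 mL/min = 1.03333e-06 m^3/s
dP = 33.9529 Pa = 33.9529 / 133.322 mmHg = 0.2547 mmHg


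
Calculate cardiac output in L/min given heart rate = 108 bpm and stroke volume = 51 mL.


CO = HR * SV
CO = 108 * 51 / 1000
CO = 5.508 L/min


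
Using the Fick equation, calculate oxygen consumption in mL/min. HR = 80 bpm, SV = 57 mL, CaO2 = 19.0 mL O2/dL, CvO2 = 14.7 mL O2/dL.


CO = HR*SV = 80*57/1000 = 4.56 L/min
a-v O2 diff = 19.0 - 14.7 = 4.3 mL/dL
VO2 = CO * (CaO2-CvO2) * 10 dL/L
VO2 = 4.56 * 4.3 * 10
VO2 = 196.1 mL/min


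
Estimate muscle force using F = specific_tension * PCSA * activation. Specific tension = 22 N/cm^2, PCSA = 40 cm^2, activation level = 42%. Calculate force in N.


F = sigma * PCSA * activation
F = 22 * 40 * 0.42
F = 369.6 N


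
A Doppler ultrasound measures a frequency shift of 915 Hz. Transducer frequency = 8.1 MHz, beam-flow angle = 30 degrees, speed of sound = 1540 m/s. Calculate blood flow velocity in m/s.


v = fd * c / (2 * f0 * cos(theta))
v = 915 * 1540 / (2 * 8.1000e+06 * cos(30))
v = 0.1004 m/s


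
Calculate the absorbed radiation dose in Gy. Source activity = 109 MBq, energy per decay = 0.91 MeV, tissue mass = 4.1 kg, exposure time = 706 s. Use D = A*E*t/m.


A = 109 MBq = 1.0900e+08 Bq
E = 0.91 MeV = 1.45782e-13 J
D = A*E*t/m = 1.0900e+08*1.45782e-13*706/4.1
D = 0.002736 Gy


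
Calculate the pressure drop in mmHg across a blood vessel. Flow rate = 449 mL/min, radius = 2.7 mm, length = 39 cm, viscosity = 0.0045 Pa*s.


dP = 8*mu*L*Q / (pi*r^4)
Q = 449 mL/min = 7.48333e-06 m^3/s
dP = 629.299 Pa = 629.299 / 133.322 mmHg = 4.72 mmHg


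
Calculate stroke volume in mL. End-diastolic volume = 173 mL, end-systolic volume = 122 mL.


SV = EDV - ESV
SV = 173 - 122
SV = 51 mL


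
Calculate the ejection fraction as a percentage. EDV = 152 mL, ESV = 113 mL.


SV = EDV - ESV = 152 - 113 = 39 mL
EF = SV/EDV * 100 = 39/152 * 100
EF = 25.66%


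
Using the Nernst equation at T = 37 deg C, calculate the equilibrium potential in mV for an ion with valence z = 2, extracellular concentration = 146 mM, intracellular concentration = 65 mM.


E = (RT/(zF)) * ln(C_out/C_in)
T = 37 + 273.15 = 310.15 K
E = (8.314 * 310.15 / (2 * 96485)) * ln(146/65)
E = 10.81 mV


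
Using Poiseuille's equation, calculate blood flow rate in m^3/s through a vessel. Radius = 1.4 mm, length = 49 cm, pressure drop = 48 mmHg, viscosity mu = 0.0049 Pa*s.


Q = pi*r^4*dP / (8*mu*L)
r = 0.0014 m, L = 0.49 m
dP = 48 mmHg = 6399.456 Pa
Q = 4.0209e-06 m^3/s


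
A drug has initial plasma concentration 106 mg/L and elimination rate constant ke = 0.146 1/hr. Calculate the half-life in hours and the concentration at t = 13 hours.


t_half = ln(2) / ke = 0.693147 / 0.146 = 4.748 hr
C(t) = C0 * exp(-ke*t) = 106 * exp(-0.146*13)
C(13) = 15.89 mg/L


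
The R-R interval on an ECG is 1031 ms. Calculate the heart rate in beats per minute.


HR = 60 / RR_interval(s)
RR = 1031 ms = 1.031 s
HR = 60 / 1.031 = 58.2 bpm


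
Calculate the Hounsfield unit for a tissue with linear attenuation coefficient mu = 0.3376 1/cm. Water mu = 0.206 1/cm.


HU = ((mu_tissue - mu_water) / mu_water) * 1000
HU = ((0.3376 - 0.206) / 0.206) * 1000
HU = 638.8


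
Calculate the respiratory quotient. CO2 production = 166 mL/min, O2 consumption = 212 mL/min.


RQ = VCO2 / VO2
RQ = 166 / 212
RQ = 0.783


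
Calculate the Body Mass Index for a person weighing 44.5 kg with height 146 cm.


BMI = weight / height^2
height = 146 cm = 1.46 m
BMI = 44.5 / 1.46^2
BMI = 20.88 kg/m^2


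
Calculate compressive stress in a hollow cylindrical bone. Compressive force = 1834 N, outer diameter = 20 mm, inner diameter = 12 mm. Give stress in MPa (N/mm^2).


A = pi*(r_o^2 - r_i^2)
r_o = 10 mm, r_i = 6 mm
A = 201.062 mm^2
sigma = F/A = 1834 / 201.062
sigma = 9.122 MPa


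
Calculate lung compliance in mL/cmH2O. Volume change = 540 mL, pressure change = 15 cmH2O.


C = dV / dP
C = 540 / 15
C = 36 mL/cmH2O


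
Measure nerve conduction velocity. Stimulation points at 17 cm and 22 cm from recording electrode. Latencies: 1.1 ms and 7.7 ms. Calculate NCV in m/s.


Distance = (22 - 17) / 100 = 0.05 m
dt = (7.7 - 1.1) / 1000 = 0.0066 s
NCV = dist / dt = 7.576 m/s


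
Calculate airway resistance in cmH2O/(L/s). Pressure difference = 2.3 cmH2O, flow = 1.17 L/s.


R = dP / flow
R = 2.3 / 1.17
R = 1.966 cmH2O/(L/s)


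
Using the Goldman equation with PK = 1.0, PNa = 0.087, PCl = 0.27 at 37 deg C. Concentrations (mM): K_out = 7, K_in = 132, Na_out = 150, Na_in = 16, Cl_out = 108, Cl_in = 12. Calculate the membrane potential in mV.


Vm = (RT/F)*ln((PK*Ko + PNa*Nao + PCl*Cli)/(PK*Ki + PNa*Nai + PCl*Clo))
Numer = 23.29, Denom = 162.552
Vm = -51.93 mV


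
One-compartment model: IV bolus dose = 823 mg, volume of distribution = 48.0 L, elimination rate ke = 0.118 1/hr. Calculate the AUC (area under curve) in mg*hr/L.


C0 = Dose/Vd = 823/48.0 = 17.1458 mg/L
AUC = C0/ke = 17.1458/0.118
AUC = 145.3 mg*hr/L


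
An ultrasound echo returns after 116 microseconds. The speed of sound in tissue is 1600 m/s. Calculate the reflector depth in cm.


depth = c * t / 2
t = 116 us = 1.1600e-04 s
depth = 1600 * 1.1600e-04 / 2
depth = 0.0928 m = 9.28 cm


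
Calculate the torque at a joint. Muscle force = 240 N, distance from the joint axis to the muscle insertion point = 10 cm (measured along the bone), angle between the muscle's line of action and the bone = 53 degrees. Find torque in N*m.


Torque = F * d * sin(theta)   (moment arm = d*sin(theta))
d = 10 cm = 0.1 m
Torque = 240 * 0.1 * sin(53)
Torque = 19.17 N*m


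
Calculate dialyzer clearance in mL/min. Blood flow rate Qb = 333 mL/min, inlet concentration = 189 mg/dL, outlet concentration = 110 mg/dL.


K = Qb * (Cb_in - Cb_out) / Cb_in
K = 333 * (189 - 110) / 189
K = 139.2 mL/min


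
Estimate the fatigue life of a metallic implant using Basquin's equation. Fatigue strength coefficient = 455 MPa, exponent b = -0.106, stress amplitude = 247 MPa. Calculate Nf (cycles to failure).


sigma_a = sigma_f' * (2Nf)^b
2Nf = (sigma_a/sigma_f')^(1/b)
2Nf = (247/455)^(1/-0.106)
2Nf = 318.39515
Nf = 159.2


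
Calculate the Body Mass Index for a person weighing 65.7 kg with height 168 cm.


BMI = weight / height^2
height = 168 cm = 1.68 m
BMI = 65.7 / 1.68^2
BMI = 23.28 kg/m^2


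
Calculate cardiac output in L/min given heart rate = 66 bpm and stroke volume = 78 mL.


CO = HR * SV
CO = 66 * 78 / 1000
CO = 5.148 L/min


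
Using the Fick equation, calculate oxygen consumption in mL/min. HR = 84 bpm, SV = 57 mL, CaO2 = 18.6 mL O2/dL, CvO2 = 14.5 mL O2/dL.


CO = HR*SV = 84*57/1000 = 4.788 L/min
a-v O2 diff = 18.6 - 14.5 = 4.1 mL/dL
VO2 = CO * (CaO2-CvO2) * 10 dL/L
VO2 = 4.788 * 4.1 * 10
VO2 = 196.3 mL/min


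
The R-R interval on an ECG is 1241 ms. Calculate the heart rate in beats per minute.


HR = 60 / RR_interval(s)
RR = 1241 ms = 1.241 s
HR = 60 / 1.241 = 48.35 bpm


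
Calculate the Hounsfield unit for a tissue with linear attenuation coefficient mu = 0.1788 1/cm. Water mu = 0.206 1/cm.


HU = ((mu_tissue - mu_water) / mu_water) * 1000
HU = ((0.1788 - 0.206) / 0.206) * 1000
HU = -132


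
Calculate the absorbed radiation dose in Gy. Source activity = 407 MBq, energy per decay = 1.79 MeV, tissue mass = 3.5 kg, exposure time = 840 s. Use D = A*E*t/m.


A = 407 MBq = 4.0700e+08 Bq
E = 1.79 MeV = 2.86758e-13 J
D = A*E*t/m = 4.0700e+08*2.86758e-13*840/3.5
D = 0.02801 Gy


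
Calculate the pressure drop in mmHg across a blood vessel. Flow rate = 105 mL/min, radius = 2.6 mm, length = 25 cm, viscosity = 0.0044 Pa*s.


dP = 8*mu*L*Q / (pi*r^4)
Q = 105 mL/min = 1.75e-06 m^3/s
dP = 107.27 Pa = 107.27 / 133.322 mmHg = 0.8046 mmHg


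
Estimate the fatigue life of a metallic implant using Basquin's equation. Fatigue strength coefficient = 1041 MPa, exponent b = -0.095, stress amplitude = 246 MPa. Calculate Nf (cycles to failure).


sigma_a = sigma_f' * (2Nf)^b
2Nf = (sigma_a/sigma_f')^(1/b)
2Nf = (246/1041)^(1/-0.095)
2Nf = 3934606.3
Nf = 1.9673e+06


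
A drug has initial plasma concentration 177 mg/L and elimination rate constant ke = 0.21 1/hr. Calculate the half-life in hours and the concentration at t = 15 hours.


t_half = ln(2) / ke = 0.693147 / 0.21 = 3.301 hr
C(t) = C0 * exp(-ke*t) = 177 * exp(-0.21*15)
C(15) = 7.585 mg/L


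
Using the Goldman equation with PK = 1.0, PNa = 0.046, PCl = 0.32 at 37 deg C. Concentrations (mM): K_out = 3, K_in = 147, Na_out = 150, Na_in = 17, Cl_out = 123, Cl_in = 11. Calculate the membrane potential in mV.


Vm = (RT/F)*ln((PK*Ko + PNa*Nao + PCl*Cli)/(PK*Ki + PNa*Nai + PCl*Clo))
Numer = 13.42, Denom = 187.142
Vm = -70.42 mV


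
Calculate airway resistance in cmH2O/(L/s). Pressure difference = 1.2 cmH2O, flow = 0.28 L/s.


R = dP / flow
R = 1.2 / 0.28
R = 4.286 cmH2O/(L/s)


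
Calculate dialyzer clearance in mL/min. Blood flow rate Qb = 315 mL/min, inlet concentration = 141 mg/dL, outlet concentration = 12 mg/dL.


K = Qb * (Cb_in - Cb_out) / Cb_in
K = 315 * (141 - 12) / 141
K = 288.2 mL/min


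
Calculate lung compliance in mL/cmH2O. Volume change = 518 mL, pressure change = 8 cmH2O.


C = dV / dP
C = 518 / 8
C = 64.75 mL/cmH2O


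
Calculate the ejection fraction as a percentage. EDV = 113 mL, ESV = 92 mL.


SV = EDV - ESV = 113 - 92 = 21 mL
EF = SV/EDV * 100 = 21/113 * 100
EF = 18.58%


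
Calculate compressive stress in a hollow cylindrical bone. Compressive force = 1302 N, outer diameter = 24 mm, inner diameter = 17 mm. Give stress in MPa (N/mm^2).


A = pi*(r_o^2 - r_i^2)
r_o = 12 mm, r_i = 8.5 mm
A = 225.409 mm^2
sigma = F/A = 1302 / 225.409
sigma = 5.776 MPa


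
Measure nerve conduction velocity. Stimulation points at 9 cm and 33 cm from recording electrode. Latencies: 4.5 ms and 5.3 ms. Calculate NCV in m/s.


Distance = (33 - 9) / 100 = 0.24 m
dt = (5.3 - 4.5) / 1000 = 8.0000e-04 s
NCV = dist / dt = 300 m/s


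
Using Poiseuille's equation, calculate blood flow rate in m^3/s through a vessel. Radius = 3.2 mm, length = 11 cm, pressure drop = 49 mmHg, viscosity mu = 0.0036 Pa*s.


Q = pi*r^4*dP / (8*mu*L)
r = 0.0032 m, L = 0.11 m
dP = 49 mmHg = 6532.778 Pa
Q = 6.7930e-04 m^3/s


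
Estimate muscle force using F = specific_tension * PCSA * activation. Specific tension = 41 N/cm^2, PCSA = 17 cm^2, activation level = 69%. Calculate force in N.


F = sigma * PCSA * activation
F = 41 * 17 * 0.69
F = 480.9 N


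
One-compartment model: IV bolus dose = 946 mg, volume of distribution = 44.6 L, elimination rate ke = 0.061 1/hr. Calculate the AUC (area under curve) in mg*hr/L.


C0 = Dose/Vd = 946/44.6 = 21.2108 mg/L
AUC = C0/ke = 21.2108/0.061
AUC = 347.7 mg*hr/L


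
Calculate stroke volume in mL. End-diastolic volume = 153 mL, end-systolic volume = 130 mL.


SV = EDV - ESV
SV = 153 - 130
SV = 23 mL


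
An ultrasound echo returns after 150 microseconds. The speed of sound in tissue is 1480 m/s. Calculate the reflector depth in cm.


depth = c * t / 2
t = 150 us = 1.5000e-04 s
depth = 1480 * 1.5000e-04 / 2
depth = 0.111 m = 11.1 cm


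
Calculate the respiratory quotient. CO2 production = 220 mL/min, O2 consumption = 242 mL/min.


RQ = VCO2 / VO2
RQ = 220 / 242
RQ = 0.9091


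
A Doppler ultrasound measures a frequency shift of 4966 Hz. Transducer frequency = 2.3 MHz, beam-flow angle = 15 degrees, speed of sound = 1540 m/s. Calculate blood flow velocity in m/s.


v = fd * c / (2 * f0 * cos(theta))
v = 4966 * 1540 / (2 * 2.3000e+06 * cos(15))
v = 1.721 m/s


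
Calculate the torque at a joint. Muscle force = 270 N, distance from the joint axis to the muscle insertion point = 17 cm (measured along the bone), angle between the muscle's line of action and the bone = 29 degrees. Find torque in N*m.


Torque = F * d * sin(theta)   (moment arm = d*sin(theta))
d = 17 cm = 0.17 m
Torque = 270 * 0.17 * sin(29)
Torque = 22.25 N*m


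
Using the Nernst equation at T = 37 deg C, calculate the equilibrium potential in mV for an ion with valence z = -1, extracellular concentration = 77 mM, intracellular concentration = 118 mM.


E = (RT/(zF)) * ln(C_out/C_in)
T = 37 + 273.15 = 310.15 K
E = (8.314 * 310.15 / (-1 * 96485)) * ln(77/118)
E = 11.41 mV


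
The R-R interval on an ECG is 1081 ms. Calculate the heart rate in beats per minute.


HR = 60 / RR_interval(s)
RR = 1081 ms = 1.081 s
HR = 60 / 1.081 = 55.5 bpm


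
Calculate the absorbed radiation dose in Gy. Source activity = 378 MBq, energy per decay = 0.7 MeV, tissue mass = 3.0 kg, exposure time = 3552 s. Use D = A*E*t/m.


A = 378 MBq = 3.7800e+08 Bq
E = 0.7 MeV = 1.1214e-13 J
D = A*E*t/m = 3.7800e+08*1.1214e-13*3552/3.0
D = 0.05019 Gy


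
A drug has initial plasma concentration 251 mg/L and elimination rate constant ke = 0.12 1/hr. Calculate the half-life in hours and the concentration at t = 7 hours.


t_half = ln(2) / ke = 0.693147 / 0.12 = 5.776 hr
C(t) = C0 * exp(-ke*t) = 251 * exp(-0.12*7)
C(7) = 108.4 mg/L


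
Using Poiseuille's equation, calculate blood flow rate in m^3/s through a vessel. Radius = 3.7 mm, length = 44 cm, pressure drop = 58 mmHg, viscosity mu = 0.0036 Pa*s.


Q = pi*r^4*dP / (8*mu*L)
r = 0.0037 m, L = 0.44 m
dP = 58 mmHg = 7732.676 Pa
Q = 3.5929e-04 m^3/s


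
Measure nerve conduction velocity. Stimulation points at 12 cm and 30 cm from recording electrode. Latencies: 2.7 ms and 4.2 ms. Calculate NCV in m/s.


Distance = (30 - 12) / 100 = 0.18 m
dt = (4.2 - 2.7) / 1000 = 0.0015 s
NCV = dist / dt = 120 m/s


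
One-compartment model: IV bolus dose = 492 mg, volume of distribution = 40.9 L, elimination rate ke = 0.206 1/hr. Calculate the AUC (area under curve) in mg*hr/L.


C0 = Dose/Vd = 492/40.9 = 12.0293 mg/L
AUC = C0/ke = 12.0293/0.206
AUC = 58.39 mg*hr/L


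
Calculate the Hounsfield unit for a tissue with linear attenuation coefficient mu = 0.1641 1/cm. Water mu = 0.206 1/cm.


HU = ((mu_tissue - mu_water) / mu_water) * 1000
HU = ((0.1641 - 0.206) / 0.206) * 1000
HU = -203.4


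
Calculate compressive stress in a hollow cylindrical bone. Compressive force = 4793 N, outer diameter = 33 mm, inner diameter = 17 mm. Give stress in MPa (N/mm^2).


A = pi*(r_o^2 - r_i^2)
r_o = 16.5 mm, r_i = 8.5 mm
A = 628.319 mm^2
sigma = F/A = 4793 / 628.319
sigma = 7.628 MPa


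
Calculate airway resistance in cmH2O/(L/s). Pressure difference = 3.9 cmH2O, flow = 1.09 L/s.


R = dP / flow
R = 3.9 / 1.09
R = 3.578 cmH2O/(L/s)


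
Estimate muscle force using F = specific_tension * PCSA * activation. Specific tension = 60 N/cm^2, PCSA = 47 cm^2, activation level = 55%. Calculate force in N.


F = sigma * PCSA * activation
F = 60 * 47 * 0.55
F = 1551 N


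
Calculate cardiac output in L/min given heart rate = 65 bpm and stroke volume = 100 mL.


CO = HR * SV
CO = 65 * 100 / 1000
CO = 6.5 L/min


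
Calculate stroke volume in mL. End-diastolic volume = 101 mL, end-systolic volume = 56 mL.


SV = EDV - ESV
SV = 101 - 56
SV = 45 mL


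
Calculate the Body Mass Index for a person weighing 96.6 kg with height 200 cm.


BMI = weight / height^2
height = 200 cm = 2 m
BMI = 96.6 / 2^2
BMI = 24.15 kg/m^2


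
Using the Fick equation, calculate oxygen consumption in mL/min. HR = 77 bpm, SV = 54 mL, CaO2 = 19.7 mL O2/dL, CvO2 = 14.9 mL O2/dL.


CO = HR*SV = 77*54/1000 = 4.158 L/min
a-v O2 diff = 19.7 - 14.9 = 4.8 mL/dL
VO2 = CO * (CaO2-CvO2) * 10 dL/L
VO2 = 4.158 * 4.8 * 10
VO2 = 199.6 mL/min


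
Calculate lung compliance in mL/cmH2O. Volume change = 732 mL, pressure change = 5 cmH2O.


C = dV / dP
C = 732 / 5
C = 146.4 mL/cmH2O


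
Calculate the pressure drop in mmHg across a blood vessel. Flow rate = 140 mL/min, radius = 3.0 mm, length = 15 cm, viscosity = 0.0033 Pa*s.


dP = 8*mu*L*Q / (pi*r^4)
Q = 140 mL/min = 2.33333e-06 m^3/s
dP = 36.3109 Pa = 36.3109 / 133.322 mmHg = 0.2724 mmHg


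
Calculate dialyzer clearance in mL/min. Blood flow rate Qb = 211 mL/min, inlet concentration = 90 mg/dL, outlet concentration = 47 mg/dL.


K = Qb * (Cb_in - Cb_out) / Cb_in
K = 211 * (90 - 47) / 90
K = 100.8 mL/min


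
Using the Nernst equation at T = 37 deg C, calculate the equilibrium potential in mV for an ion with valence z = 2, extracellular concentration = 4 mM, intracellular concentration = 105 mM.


E = (RT/(zF)) * ln(C_out/C_in)
T = 37 + 273.15 = 310.15 K
E = (8.314 * 310.15 / (2 * 96485)) * ln(4/105)
E = -43.66 mV


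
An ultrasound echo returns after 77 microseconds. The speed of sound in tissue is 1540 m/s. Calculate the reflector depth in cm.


depth = c * t / 2
t = 77 us = 7.7000e-05 s
depth = 1540 * 7.7000e-05 / 2
depth = 0.05929 m = 5.929 cm


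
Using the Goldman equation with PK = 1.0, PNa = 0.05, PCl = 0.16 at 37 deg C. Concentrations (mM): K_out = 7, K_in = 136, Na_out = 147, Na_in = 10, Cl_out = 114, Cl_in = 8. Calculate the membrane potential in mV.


Vm = (RT/F)*ln((PK*Ko + PNa*Nao + PCl*Cli)/(PK*Ki + PNa*Nai + PCl*Clo))
Numer = 15.63, Denom = 154.74
Vm = -61.27 mV


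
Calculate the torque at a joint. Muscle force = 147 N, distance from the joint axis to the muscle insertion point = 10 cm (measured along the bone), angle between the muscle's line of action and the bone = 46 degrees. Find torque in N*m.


Torque = F * d * sin(theta)   (moment arm = d*sin(theta))
d = 10 cm = 0.1 m
Torque = 147 * 0.1 * sin(46)
Torque = 10.57 N*m


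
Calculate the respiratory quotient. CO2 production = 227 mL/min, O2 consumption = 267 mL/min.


RQ = VCO2 / VO2
RQ = 227 / 267
RQ = 0.8502


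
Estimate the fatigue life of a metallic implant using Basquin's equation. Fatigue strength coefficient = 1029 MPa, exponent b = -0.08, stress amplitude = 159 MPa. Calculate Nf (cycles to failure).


sigma_a = sigma_f' * (2Nf)^b
2Nf = (sigma_a/sigma_f')^(1/b)
2Nf = (159/1029)^(1/-0.08)
2Nf = 1.3731821e+10
Nf = 6.8659e+09


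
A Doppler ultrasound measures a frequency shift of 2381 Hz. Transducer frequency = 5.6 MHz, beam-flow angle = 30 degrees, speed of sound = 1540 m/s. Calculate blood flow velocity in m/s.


v = fd * c / (2 * f0 * cos(theta))
v = 2381 * 1540 / (2 * 5.6000e+06 * cos(30))
v = 0.378 m/s


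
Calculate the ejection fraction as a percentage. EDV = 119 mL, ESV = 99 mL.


SV = EDV - ESV = 119 - 99 = 20 mL
EF = SV/EDV * 100 = 20/119 * 100
EF = 16.81%


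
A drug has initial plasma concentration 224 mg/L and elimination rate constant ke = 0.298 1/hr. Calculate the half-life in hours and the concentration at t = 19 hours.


t_half = ln(2) / ke = 0.693147 / 0.298 = 2.326 hr
C(t) = C0 * exp(-ke*t) = 224 * exp(-0.298*19)
C(19) = 0.7785 mg/L


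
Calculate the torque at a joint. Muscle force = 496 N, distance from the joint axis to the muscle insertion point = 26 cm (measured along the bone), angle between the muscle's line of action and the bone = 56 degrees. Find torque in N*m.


Torque = F * d * sin(theta)   (moment arm = d*sin(theta))
d = 26 cm = 0.26 m
Torque = 496 * 0.26 * sin(56)
Torque = 106.9 N*m


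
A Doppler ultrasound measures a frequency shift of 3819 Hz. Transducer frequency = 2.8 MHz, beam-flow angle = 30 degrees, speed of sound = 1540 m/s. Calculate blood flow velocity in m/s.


v = fd * c / (2 * f0 * cos(theta))
v = 3819 * 1540 / (2 * 2.8000e+06 * cos(30))
v = 1.213 m/s


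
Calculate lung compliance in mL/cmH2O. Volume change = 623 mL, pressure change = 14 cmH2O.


C = dV / dP
C = 623 / 14
C = 44.5 mL/cmH2O


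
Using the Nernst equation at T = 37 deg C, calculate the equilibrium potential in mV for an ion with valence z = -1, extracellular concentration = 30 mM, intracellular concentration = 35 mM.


E = (RT/(zF)) * ln(C_out/C_in)
T = 37 + 273.15 = 310.15 K
E = (8.314 * 310.15 / (-1 * 96485)) * ln(30/35)
E = 4.12 mV


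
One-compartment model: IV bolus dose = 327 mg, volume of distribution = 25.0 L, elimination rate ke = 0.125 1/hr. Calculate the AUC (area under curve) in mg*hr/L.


C0 = Dose/Vd = 327/25.0 = 13.08 mg/L
AUC = C0/ke = 13.08/0.125
AUC = 104.6 mg*hr/L


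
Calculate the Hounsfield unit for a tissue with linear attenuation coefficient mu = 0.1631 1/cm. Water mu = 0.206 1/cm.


HU = ((mu_tissue - mu_water) / mu_water) * 1000
HU = ((0.1631 - 0.206) / 0.206) * 1000
HU = -208.3


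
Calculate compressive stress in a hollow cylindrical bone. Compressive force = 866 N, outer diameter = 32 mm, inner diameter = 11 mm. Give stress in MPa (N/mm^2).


A = pi*(r_o^2 - r_i^2)
r_o = 16 mm, r_i = 5.5 mm
A = 709.215 mm^2
sigma = F/A = 866 / 709.215
sigma = 1.221 MPa


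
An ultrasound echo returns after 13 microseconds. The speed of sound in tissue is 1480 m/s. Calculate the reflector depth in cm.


depth = c * t / 2
t = 13 us = 1.3000e-05 s
depth = 1480 * 1.3000e-05 / 2
depth = 0.00962 m = 0.962 cm


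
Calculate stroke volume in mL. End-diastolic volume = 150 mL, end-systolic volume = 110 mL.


SV = EDV - ESV
SV = 150 - 110
SV = 40 mL


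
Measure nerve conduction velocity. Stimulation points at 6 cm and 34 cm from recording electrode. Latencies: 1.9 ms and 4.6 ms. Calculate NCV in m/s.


Distance = (34 - 6) / 100 = 0.28 m
dt = (4.6 - 1.9) / 1000 = 0.0027 s
NCV = dist / dt = 103.7 m/s


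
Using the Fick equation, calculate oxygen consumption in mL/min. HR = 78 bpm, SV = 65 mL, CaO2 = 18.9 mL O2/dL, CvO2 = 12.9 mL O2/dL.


CO = HR*SV = 78*65/1000 = 5.07 L/min
a-v O2 diff = 18.9 - 12.9 = 6 mL/dL
VO2 = CO * (CaO2-CvO2) * 10 dL/L
VO2 = 5.07 * 6 * 10
VO2 = 304.2 mL/min


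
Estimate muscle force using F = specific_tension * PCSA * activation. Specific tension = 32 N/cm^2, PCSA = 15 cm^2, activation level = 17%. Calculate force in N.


F = sigma * PCSA * activation
F = 32 * 15 * 0.17
F = 81.6 N


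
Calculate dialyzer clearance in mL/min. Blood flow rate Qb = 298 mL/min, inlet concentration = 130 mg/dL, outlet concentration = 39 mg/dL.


K = Qb * (Cb_in - Cb_out) / Cb_in
K = 298 * (130 - 39) / 130
K = 208.6 mL/min


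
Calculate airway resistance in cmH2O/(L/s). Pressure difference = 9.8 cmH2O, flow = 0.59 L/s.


R = dP / flow
R = 9.8 / 0.59
R = 16.61 cmH2O/(L/s)


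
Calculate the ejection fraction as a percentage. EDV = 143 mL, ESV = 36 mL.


SV = EDV - ESV = 143 - 36 = 107 mL
EF = SV/EDV * 100 = 107/143 * 100
EF = 74.83%


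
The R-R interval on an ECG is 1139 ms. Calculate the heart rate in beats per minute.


HR = 60 / RR_interval(s)
RR = 1139 ms = 1.139 s
HR = 60 / 1.139 = 52.68 bpm


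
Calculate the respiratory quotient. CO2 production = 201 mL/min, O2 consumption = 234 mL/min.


RQ = VCO2 / VO2
RQ = 201 / 234
RQ = 0.859


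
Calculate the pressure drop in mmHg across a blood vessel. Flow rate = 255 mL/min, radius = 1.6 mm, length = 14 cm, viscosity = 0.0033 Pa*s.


dP = 8*mu*L*Q / (pi*r^4)
Q = 255 mL/min = 4.25e-06 m^3/s
dP = 762.941 Pa = 762.941 / 133.322 mmHg = 5.723 mmHg


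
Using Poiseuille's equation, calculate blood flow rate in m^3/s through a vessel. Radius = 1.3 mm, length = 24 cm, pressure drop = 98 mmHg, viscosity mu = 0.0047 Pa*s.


Q = pi*r^4*dP / (8*mu*L)
r = 0.0013 m, L = 0.24 m
dP = 98 mmHg = 13065.556 Pa
Q = 1.2991e-05 m^3/s


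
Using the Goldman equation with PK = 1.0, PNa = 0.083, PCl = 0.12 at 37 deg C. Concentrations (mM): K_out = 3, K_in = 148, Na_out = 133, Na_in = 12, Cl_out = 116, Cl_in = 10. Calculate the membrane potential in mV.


Vm = (RT/F)*ln((PK*Ko + PNa*Nao + PCl*Cli)/(PK*Ki + PNa*Nai + PCl*Clo))
Numer = 15.239, Denom = 162.916
Vm = -63.32 mV


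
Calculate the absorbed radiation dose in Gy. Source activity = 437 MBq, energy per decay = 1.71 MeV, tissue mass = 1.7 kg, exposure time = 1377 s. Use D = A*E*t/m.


A = 437 MBq = 4.3700e+08 Bq
E = 1.71 MeV = 2.73942e-13 J
D = A*E*t/m = 4.3700e+08*2.73942e-13*1377/1.7
D = 0.09697 Gy


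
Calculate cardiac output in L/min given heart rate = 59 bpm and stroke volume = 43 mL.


CO = HR * SV
CO = 59 * 43 / 1000
CO = 2.537 L/min


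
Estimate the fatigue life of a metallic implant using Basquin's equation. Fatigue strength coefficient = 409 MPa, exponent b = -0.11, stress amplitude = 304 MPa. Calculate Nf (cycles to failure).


sigma_a = sigma_f' * (2Nf)^b
2Nf = (sigma_a/sigma_f')^(1/b)
2Nf = (304/409)^(1/-0.11)
2Nf = 14.837514
Nf = 7.419


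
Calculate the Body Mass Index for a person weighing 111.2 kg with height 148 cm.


BMI = weight / height^2
height = 148 cm = 1.48 m
BMI = 111.2 / 1.48^2
BMI = 50.77 kg/m^2


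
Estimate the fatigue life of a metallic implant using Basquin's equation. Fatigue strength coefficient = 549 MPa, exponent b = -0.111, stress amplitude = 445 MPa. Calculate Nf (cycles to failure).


sigma_a = sigma_f' * (2Nf)^b
2Nf = (sigma_a/sigma_f')^(1/b)
2Nf = (445/549)^(1/-0.111)
2Nf = 6.6333473
Nf = 3.317


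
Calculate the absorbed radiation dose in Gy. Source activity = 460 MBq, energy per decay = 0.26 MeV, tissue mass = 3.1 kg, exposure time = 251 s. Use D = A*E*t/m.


A = 460 MBq = 4.6000e+08 Bq
E = 0.26 MeV = 4.1652e-14 J
D = A*E*t/m = 4.6000e+08*4.1652e-14*251/3.1
D = 0.001551 Gy


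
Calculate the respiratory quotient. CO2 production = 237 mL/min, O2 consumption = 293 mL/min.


RQ = VCO2 / VO2
RQ = 237 / 293
RQ = 0.8089


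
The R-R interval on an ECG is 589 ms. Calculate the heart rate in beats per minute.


HR = 60 / RR_interval(s)
RR = 589 ms = 0.589 s
HR = 60 / 0.589 = 101.9 bpm


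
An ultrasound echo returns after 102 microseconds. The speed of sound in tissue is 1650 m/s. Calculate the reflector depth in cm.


depth = c * t / 2
t = 102 us = 1.0200e-04 s
depth = 1650 * 1.0200e-04 / 2
depth = 0.08415 m = 8.415 cm


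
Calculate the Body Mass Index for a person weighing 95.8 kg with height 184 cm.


BMI = weight / height^2
height = 184 cm = 1.84 m
BMI = 95.8 / 1.84^2
BMI = 28.3 kg/m^2


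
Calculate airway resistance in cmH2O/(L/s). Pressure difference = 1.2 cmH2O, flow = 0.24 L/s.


R = dP / flow
R = 1.2 / 0.24
R = 5 cmH2O/(L/s)


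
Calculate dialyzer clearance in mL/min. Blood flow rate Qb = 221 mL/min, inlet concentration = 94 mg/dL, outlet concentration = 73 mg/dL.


K = Qb * (Cb_in - Cb_out) / Cb_in
K = 221 * (94 - 73) / 94
K = 49.37 mL/min


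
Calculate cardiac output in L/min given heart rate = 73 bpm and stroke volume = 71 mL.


CO = HR * SV
CO = 73 * 71 / 1000
CO = 5.183 L/min


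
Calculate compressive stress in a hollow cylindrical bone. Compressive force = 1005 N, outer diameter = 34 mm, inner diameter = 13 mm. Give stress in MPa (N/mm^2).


A = pi*(r_o^2 - r_i^2)
r_o = 17 mm, r_i = 6.5 mm
A = 775.188 mm^2
sigma = F/A = 1005 / 775.188
sigma = 1.296 MPa


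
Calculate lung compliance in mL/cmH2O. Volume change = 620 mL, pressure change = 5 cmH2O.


C = dV / dP
C = 620 / 5
C = 124 mL/cmH2O


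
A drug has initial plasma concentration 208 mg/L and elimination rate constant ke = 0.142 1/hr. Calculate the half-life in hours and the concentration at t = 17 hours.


t_half = ln(2) / ke = 0.693147 / 0.142 = 4.881 hr
C(t) = C0 * exp(-ke*t) = 208 * exp(-0.142*17)
C(17) = 18.61 mg/L


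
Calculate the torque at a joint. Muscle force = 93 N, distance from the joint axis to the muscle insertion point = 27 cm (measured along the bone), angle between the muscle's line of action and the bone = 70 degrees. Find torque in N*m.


Torque = F * d * sin(theta)   (moment arm = d*sin(theta))
d = 27 cm = 0.27 m
Torque = 93 * 0.27 * sin(70)
Torque = 23.6 N*m


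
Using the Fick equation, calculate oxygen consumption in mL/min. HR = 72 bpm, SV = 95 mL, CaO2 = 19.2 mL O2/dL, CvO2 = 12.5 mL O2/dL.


CO = HR*SV = 72*95/1000 = 6.84 L/min
a-v O2 diff = 19.2 - 12.5 = 6.7 mL/dL
VO2 = CO * (CaO2-CvO2) * 10 dL/L
VO2 = 6.84 * 6.7 * 10
VO2 = 458.3 mL/min


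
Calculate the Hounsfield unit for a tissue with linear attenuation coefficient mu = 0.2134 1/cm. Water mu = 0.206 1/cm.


HU = ((mu_tissue - mu_water) / mu_water) * 1000
HU = ((0.2134 - 0.206) / 0.206) * 1000
HU = 35.92


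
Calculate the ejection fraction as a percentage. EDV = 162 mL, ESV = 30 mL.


SV = EDV - ESV = 162 - 30 = 132 mL
EF = SV/EDV * 100 = 132/162 * 100
EF = 81.48%


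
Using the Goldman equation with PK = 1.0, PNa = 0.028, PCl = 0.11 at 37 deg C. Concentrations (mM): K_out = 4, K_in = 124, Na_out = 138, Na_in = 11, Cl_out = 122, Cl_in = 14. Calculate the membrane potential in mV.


Vm = (RT/F)*ln((PK*Ko + PNa*Nao + PCl*Cli)/(PK*Ki + PNa*Nai + PCl*Clo))
Numer = 9.404, Denom = 137.728
Vm = -71.73 mV


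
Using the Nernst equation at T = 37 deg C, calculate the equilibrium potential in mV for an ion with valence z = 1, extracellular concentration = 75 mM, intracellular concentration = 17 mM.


E = (RT/(zF)) * ln(C_out/C_in)
T = 37 + 273.15 = 310.15 K
E = (8.314 * 310.15 / (1 * 96485)) * ln(75/17)
E = 39.67 mV


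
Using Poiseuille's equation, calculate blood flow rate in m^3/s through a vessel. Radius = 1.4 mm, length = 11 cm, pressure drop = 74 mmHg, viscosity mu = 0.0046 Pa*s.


Q = pi*r^4*dP / (8*mu*L)
r = 0.0014 m, L = 0.11 m
dP = 74 mmHg = 9865.828 Pa
Q = 2.9414e-05 m^3/s


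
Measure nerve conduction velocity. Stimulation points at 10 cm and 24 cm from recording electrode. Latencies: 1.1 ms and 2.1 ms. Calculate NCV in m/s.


Distance = (24 - 10) / 100 = 0.14 m
dt = (2.1 - 1.1) / 1000 = 0.001 s
NCV = dist / dt = 140 m/s


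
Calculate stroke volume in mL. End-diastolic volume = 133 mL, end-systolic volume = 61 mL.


SV = EDV - ESV
SV = 133 - 61
SV = 72 mL


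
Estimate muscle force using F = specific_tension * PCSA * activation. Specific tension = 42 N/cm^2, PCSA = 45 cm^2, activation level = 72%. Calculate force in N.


F = sigma * PCSA * activation
F = 42 * 45 * 0.72
F = 1361 N


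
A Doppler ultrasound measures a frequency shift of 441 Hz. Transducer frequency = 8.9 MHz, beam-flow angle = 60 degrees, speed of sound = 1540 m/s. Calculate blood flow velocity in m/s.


v = fd * c / (2 * f0 * cos(theta))
v = 441 * 1540 / (2 * 8.9000e+06 * cos(60))
v = 0.07631 m/s


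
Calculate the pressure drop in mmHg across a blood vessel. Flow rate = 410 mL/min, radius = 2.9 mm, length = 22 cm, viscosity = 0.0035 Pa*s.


dP = 8*mu*L*Q / (pi*r^4)
Q = 410 mL/min = 6.83333e-06 m^3/s
dP = 189.44 Pa = 189.44 / 133.322 mmHg = 1.421 mmHg


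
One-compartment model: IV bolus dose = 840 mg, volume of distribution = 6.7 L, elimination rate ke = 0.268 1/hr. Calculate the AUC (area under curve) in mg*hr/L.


C0 = Dose/Vd = 840/6.7 = 125.373 mg/L
AUC = C0/ke = 125.373/0.268
AUC = 467.8 mg*hr/L


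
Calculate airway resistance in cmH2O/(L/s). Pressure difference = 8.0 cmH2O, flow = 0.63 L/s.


R = dP / flow
R = 8.0 / 0.63
R = 12.7 cmH2O/(L/s)


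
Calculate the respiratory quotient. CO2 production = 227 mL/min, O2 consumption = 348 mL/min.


RQ = VCO2 / VO2
RQ = 227 / 348
RQ = 0.6523


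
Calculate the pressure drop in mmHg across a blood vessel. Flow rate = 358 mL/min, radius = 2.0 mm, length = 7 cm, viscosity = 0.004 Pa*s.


dP = 8*mu*L*Q / (pi*r^4)
Q = 358 mL/min = 5.96667e-06 m^3/s
dP = 265.895 Pa = 265.895 / 133.322 mmHg = 1.994 mmHg


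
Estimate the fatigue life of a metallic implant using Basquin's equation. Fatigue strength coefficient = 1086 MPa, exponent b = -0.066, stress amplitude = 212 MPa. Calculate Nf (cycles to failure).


sigma_a = sigma_f' * (2Nf)^b
2Nf = (sigma_a/sigma_f')^(1/b)
2Nf = (212/1086)^(1/-0.066)
2Nf = 5.6222293e+10
Nf = 2.8111e+10


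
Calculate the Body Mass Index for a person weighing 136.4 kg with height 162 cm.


BMI = weight / height^2
height = 162 cm = 1.62 m
BMI = 136.4 / 1.62^2
BMI = 51.97 kg/m^2


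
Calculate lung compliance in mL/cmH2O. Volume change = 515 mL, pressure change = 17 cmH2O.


C = dV / dP
C = 515 / 17
C = 30.29 mL/cmH2O


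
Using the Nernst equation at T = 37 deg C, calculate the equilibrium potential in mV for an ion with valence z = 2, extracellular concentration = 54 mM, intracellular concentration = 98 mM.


E = (RT/(zF)) * ln(C_out/C_in)
T = 37 + 273.15 = 310.15 K
E = (8.314 * 310.15 / (2 * 96485)) * ln(54/98)
E = -7.964 mV


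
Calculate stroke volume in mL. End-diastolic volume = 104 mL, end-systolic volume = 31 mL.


SV = EDV - ESV
SV = 104 - 31
SV = 73 mL


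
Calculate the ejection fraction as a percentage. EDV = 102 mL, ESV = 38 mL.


SV = EDV - ESV = 102 - 38 = 64 mL
EF = SV/EDV * 100 = 64/102 * 100
EF = 62.75%


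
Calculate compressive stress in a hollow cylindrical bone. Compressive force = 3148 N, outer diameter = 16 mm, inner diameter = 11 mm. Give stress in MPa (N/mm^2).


A = pi*(r_o^2 - r_i^2)
r_o = 8 mm, r_i = 5.5 mm
A = 106.029 mm^2
sigma = F/A = 3148 / 106.029
sigma = 29.69 MPa


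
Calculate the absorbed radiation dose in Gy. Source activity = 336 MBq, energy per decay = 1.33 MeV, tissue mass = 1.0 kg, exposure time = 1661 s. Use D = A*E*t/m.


A = 336 MBq = 3.3600e+08 Bq
E = 1.33 MeV = 2.13066e-13 J
D = A*E*t/m = 3.3600e+08*2.13066e-13*1661/1.0
D = 0.1189 Gy


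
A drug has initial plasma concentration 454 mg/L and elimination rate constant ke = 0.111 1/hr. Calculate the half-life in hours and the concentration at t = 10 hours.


t_half = ln(2) / ke = 0.693147 / 0.111 = 6.245 hr
C(t) = C0 * exp(-ke*t) = 454 * exp(-0.111*10)
C(10) = 149.6 mg/L


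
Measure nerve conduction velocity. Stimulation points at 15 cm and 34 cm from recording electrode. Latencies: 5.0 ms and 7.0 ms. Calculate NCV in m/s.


Distance = (34 - 15) / 100 = 0.19 m
dt = (7.0 - 5.0) / 1000 = 0.002 s
NCV = dist / dt = 95 m/s


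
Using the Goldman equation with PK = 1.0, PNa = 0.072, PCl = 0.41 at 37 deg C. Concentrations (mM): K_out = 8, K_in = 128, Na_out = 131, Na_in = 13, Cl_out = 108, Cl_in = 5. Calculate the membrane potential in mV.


Vm = (RT/F)*ln((PK*Ko + PNa*Nao + PCl*Cli)/(PK*Ki + PNa*Nai + PCl*Clo))
Numer = 19.482, Denom = 173.216
Vm = -58.4 mV


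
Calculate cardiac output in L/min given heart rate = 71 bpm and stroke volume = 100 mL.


CO = HR * SV
CO = 71 * 100 / 1000
CO = 7.1 L/min


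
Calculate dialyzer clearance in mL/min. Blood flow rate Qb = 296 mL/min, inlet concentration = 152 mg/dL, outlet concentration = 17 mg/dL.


K = Qb * (Cb_in - Cb_out) / Cb_in
K = 296 * (152 - 17) / 152
K = 262.9 mL/min


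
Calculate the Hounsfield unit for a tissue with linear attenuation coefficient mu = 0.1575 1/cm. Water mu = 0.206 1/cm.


HU = ((mu_tissue - mu_water) / mu_water) * 1000
HU = ((0.1575 - 0.206) / 0.206) * 1000
HU = -235.4


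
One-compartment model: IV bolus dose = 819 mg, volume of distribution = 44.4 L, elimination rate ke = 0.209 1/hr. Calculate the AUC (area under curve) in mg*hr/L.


C0 = Dose/Vd = 819/44.4 = 18.4459 mg/L
AUC = C0/ke = 18.4459/0.209
AUC = 88.26 mg*hr/L


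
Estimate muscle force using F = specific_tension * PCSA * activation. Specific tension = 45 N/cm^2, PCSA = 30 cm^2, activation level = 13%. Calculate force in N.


F = sigma * PCSA * activation
F = 45 * 30 * 0.13
F = 175.5 N
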